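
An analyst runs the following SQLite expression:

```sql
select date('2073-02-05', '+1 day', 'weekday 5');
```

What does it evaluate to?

2073-02-10

Advancing 1 more day within February lands on 2073-02-06.
`weekday 5` advances to the next Friday; 2073-02-06 is a Monday, so it moves forward to 2073-02-10.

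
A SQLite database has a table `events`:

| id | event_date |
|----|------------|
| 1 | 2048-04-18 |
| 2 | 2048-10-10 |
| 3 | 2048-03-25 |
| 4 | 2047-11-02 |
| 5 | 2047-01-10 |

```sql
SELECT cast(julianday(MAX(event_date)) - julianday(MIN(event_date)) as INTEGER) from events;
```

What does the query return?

639

MIN = 2047-01-10, MAX = 2048-10-10.
21 days remain in January 2047 after the 10th (31 − 10).
Full months from February 2047 through September 2048 contribute their day counts.
Then 10 days into October 2048.
Total: 21 + 28 + 31 + 30 + 31 + 30 + 31 + 31 + 30 + 31 + 30 + 31 + 31 + 29 + 31 + 30 + 31 + 30 + 31 + 31 + 30 + 10 = 639.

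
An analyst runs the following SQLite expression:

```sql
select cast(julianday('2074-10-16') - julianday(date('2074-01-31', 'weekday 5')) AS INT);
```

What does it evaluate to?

`weekday 5` advances to the next Friday; 2074-01-31 is a Wednesday, so it moves forward to 2074-02-02.
26 days remain in February 2074 after the 2nd (28 − 2).
Full months from March 2074 through September 2074 contribute their day counts.
Then 16 days into October 2074.
Total: 26 + 31 + 30 + 31 + 30 + 31 + 31 + 30 + 16 = 256.

256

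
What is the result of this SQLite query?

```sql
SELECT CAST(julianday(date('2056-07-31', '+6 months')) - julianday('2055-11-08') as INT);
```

450

Adding +6 months to 2056-07-31 gives 2057-01-31.
22 days remain in November 2055 after the 8th (30 − 8).
Full months from December 2055 through December 2056 contribute their day counts.
Then 31 days into January 2057.
Total: 22 + 31 + 31 + 29 + 31 + 30 + 31 + 30 + 31 + 31 + 30 + 31 + 30 + 31 + 31 = 450.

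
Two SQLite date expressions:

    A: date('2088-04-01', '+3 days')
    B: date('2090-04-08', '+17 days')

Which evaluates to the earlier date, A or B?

A

A = 2088-04-04.
B = 2090-04-25.
A is earlier.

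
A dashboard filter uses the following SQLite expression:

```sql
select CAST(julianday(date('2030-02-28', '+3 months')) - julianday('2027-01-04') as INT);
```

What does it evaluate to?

1240

Adding +3 months to 2030-02-28 gives 2030-05-28.
27 days remain in January 2027 after the 4th (31 − 4).
Full months from February 2027 through April 2030 contribute their day counts.
Then 28 days into May 2030.
Total: 27 + 28 + 31 + 30 + 31 + 30 + 31 + 31 + 30 + 31 + 30 + 31 + 31 + 29 + 31 + 30 + 31 + 30 + 31 + 31 + 30 + 31 + 30 + 31 + 31 + 28 + 31 + 30 + 31 + 30 + 31 + 31 + 30 + 31 + 30 + 31 + 31 + 28 + 31 + 30 + 28 = 1240.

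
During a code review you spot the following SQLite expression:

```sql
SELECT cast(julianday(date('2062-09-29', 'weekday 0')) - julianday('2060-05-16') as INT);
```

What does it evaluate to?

`weekday 0` advances to the next Sunday; 2062-09-29 is a Friday, so it moves forward to 2062-10-01.
15 days remain in May 2060 after the 16th (31 − 16).
Full months from June 2060 through September 2062 contribute their day counts.
Then 1 day into October 2062.
Total: 15 + 30 + 31 + 31 + 30 + 31 + 30 + 31 + 31 + 28 + 31 + 30 + 31 + 30 + 31 + 31 + 30 + 31 + 30 + 31 + 31 + 28 + 31 + 30 + 31 + 30 + 31 + 31 + 30 + 1 = 868.

868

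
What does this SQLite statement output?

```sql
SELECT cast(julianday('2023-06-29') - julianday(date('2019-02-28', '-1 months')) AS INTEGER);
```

1613

Adding -1 month to 2019-02-28 gives 2019-01-28.
3 days remain in January 2019 after the 28th (31 − 28).
Full months from February 2019 through May 2023 contribute their day counts.
Then 29 days into June 2023.
Total: 3 + 28 + 31 + 30 + 31 + 30 + 31 + 31 + 30 + 31 + 30 + 31 + 31 + 29 + 31 + 30 + 31 + 30 + 31 + 31 + 30 + 31 + 30 + 31 + 31 + 28 + 31 + 30 + 31 + 30 + 31 + 31 + 30 + 31 + 30 + 31 + 31 + 28 + 31 + 30 + 31 + 30 + 31 + 31 + 30 + 31 + 30 + 31 + 31 + 28 + 31 + 30 + 31 + 29 = 1613.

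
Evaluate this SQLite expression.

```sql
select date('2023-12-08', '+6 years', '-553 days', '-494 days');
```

Adding +6 years to 2023-12-08 gives 2029-12-08.
Applying '-553 days' to 2029-12-08: counting 553 days back gives 2028-06-03.
Applying '-494 days' to 2028-06-03: counting 494 days back gives 2027-01-26.

2027-01-26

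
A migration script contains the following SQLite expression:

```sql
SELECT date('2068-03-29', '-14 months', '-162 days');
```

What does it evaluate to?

Adding -14 months to 2068-03-29 gives 2067-01-29.
Applying '-162 days' to 2067-01-29: counting 162 days back gives 2066-08-20.

2066-08-20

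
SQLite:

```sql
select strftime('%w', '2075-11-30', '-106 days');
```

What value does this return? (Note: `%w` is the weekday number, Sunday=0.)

First apply '-106 days': 2075-11-30 → 2075-08-16.
2075-08-16 is a Friday; with Sunday=0 that is 5.

5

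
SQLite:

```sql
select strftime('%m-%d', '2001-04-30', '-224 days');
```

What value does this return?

09-18

First apply '-224 days': 2001-04-30 → 2000-09-18.
`%m-%d` extracts the month-day: 09-18.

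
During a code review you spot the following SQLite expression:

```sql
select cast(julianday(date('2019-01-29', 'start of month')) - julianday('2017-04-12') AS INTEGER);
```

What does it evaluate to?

`start of month` rewinds 2019-01-29 to 2019-01-01.
18 days remain in April 2017 after the 12th (30 − 12).
Full months from May 2017 through December 2018 contribute their day counts.
Then 1 day into January 2019.
Total: 18 + 31 + 30 + 31 + 31 + 30 + 31 + 30 + 31 + 31 + 28 + 31 + 30 + 31 + 30 + 31 + 31 + 30 + 31 + 30 + 31 + 1 = 629.

629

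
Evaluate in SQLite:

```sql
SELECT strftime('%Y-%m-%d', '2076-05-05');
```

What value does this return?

`%Y-%m-%d` extracts the ISO date: 2076-05-05.

2076-05-05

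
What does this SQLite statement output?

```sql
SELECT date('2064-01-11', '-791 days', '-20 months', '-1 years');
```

2059-03-11

Applying '-791 days' to 2064-01-11: counting 791 days back gives 2061-11-11.
Adding -20 months to 2061-11-11 gives 2060-03-11.
Adding -1 year to 2060-03-11 gives 2059-03-11.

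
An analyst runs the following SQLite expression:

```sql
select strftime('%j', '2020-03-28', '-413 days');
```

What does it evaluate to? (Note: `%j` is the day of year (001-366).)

First apply '-413 days': 2020-03-28 → 2019-02-09.
Day-of-year for 2019-02-09: days since 2019-01-01 inclusive = 40, zero-padded to 040.

040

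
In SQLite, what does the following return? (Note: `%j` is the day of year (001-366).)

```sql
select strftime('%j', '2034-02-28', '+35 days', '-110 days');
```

First apply '+35 days', '-110 days': 2034-02-28 → 2033-12-15.
Day-of-year for 2033-12-15: days since 2033-01-01 inclusive = 349, zero-padded to 349.

349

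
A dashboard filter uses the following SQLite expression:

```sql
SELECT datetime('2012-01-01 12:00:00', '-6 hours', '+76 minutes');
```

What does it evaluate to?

2012-01-01 07:16:00

-6 hours from 2012-01-01 12:00:00 is 2012-01-01 06:00:00.
76 minutes = 1h 16m; +76 minutes from 2012-01-01 06:00:00 is 2012-01-01 07:16:00.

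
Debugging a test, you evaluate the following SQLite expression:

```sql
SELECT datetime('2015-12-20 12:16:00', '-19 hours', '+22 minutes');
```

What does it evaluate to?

2015-12-19 17:38:00

-19 hours from 2015-12-20 12:16:00 is 2015-12-19 17:16:00 (crosses midnight).
+22 minutes from 2015-12-19 17:16:00 is 2015-12-19 17:38:00.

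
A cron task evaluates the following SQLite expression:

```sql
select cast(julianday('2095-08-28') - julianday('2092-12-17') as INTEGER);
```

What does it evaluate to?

14 days remain in December 2092 after the 17th (31 − 17).
Full months from January 2093 through July 2095 contribute their day counts.
Then 28 days into August 2095.
Total: 14 + 31 + 28 + 31 + 30 + 31 + 30 + 31 + 31 + 30 + 31 + 30 + 31 + 31 + 28 + 31 + 30 + 31 + 30 + 31 + 31 + 30 + 31 + 30 + 31 + 31 + 28 + 31 + 30 + 31 + 30 + 31 + 28 = 984.

984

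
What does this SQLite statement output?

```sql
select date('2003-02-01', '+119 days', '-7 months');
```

Applying '+119 days' to 2003-02-01: counting 119 days forward gives 2003-05-31.
Adding -7 months to 2003-05-31 gives 2002-10-31.

2002-10-31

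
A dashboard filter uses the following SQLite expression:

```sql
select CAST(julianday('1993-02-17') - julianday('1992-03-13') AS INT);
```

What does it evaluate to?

18 days remain in March 1992 after the 13th (31 − 13).
Full months from April 1992 through January 1993 contribute their day counts.
Then 17 days into February 1993.
Total: 18 + 30 + 31 + 30 + 31 + 31 + 30 + 31 + 30 + 31 + 31 + 17 = 341.

341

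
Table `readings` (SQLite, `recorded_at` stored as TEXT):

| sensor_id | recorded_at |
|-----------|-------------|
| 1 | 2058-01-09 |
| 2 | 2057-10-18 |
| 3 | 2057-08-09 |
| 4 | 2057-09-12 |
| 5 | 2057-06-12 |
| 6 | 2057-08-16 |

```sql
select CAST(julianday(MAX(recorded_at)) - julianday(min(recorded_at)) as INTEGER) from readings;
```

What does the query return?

MIN = 2057-06-12, MAX = 2058-01-09.
18 days remain in June 2057 after the 12th (30 − 12).
Full months from July 2057 through December 2057 contribute their day counts.
Then 9 days into January 2058.
Total: 18 + 31 + 31 + 30 + 31 + 30 + 31 + 9 = 211.

211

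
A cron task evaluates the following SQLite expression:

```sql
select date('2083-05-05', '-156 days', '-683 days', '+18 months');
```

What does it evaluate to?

2082-07-16

Applying '-156 days' to 2083-05-05: counting 156 days back gives 2082-11-30.
Applying '-683 days' to 2082-11-30: counting 683 days back gives 2081-01-16.
Adding +18 months to 2081-01-16 gives 2082-07-16.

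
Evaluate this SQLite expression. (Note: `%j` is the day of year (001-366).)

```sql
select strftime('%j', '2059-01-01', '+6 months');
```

First apply '+6 months': 2059-01-01 → 2059-07-01.
Day-of-year for 2059-07-01: days since 2059-01-01 inclusive = 182, zero-padded to 182.

182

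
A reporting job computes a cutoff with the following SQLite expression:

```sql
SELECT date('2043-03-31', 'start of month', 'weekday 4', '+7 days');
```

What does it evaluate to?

`start of month` rewinds 2043-03-31 to 2043-03-01.
`weekday 4` advances to the next Thursday; 2043-03-01 is a Sunday, so it moves forward to 2043-03-05.
Advancing 7 more days within March lands on 2043-03-12.

2043-03-12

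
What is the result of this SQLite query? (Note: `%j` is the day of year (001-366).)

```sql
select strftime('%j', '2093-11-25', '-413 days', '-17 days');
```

265

First apply '-413 days', '-17 days': 2093-11-25 → 2092-09-21.
Day-of-year for 2092-09-21: days since 2092-01-01 inclusive = 265, zero-padded to 265.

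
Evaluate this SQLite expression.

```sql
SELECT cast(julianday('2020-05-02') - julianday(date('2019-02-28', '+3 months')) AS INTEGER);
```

Adding +3 months to 2019-02-28 gives 2019-05-28.
3 days remain in May 2019 after the 28th (31 − 28).
Full months from June 2019 through April 2020 contribute their day counts.
Then 2 days into May 2020.
Total: 3 + 30 + 31 + 31 + 30 + 31 + 30 + 31 + 31 + 29 + 31 + 30 + 2 = 340.

340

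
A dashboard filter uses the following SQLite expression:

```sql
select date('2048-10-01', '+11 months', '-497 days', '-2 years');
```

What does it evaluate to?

2046-04-22

Adding +11 months to 2048-10-01 gives 2049-09-01.
Applying '-497 days' to 2049-09-01: counting 497 days back gives 2048-04-22.
Adding -2 years to 2048-04-22 gives 2046-04-22.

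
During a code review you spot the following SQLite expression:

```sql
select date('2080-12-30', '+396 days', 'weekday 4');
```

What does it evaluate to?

2082-02-05

Applying '+396 days' to 2080-12-30: counting 396 days forward gives 2082-01-30.
`weekday 4` advances to the next Thursday; 2082-01-30 is a Friday, so it moves forward to 2082-02-05.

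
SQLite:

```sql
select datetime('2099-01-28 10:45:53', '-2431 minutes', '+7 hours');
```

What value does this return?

2099-01-27 01:14:53

2431 minutes = 40h 31m; -2431 minutes from 2099-01-28 10:45:53 is 2099-01-26 18:14:53 (crosses midnight).
+7 hours from 2099-01-26 18:14:53 is 2099-01-27 01:14:53 (crosses midnight).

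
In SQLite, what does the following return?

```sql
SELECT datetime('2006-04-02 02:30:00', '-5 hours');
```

-5 hours from 2006-04-02 02:30:00 is 2006-04-01 21:30:00 (crosses midnight).

2006-04-01 21:30:00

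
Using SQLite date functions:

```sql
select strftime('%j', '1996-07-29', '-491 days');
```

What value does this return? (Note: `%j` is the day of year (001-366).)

First apply '-491 days': 1996-07-29 → 1995-03-26.
Day-of-year for 1995-03-26: days since 1995-01-01 inclusive = 85, zero-padded to 085.

085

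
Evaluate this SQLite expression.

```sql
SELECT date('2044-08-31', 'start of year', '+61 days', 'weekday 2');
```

2044-03-08

`start of year` rewinds 2044-08-31 to 2044-01-01.
Applying '+61 days' to 2044-01-01: counting 61 days forward gives 2044-03-02.
`weekday 2` advances to the next Tuesday; 2044-03-02 is a Wednesday, so it moves forward to 2044-03-08.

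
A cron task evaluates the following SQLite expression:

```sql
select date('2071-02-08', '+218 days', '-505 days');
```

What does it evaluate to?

Applying '+218 days' to 2071-02-08: counting 218 days forward gives 2071-09-14.
Applying '-505 days' to 2071-09-14: counting 505 days back gives 2070-04-27.

2070-04-27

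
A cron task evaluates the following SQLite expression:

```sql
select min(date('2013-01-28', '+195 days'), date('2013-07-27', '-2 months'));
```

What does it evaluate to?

2013-05-27

date('2013-01-28', '+195 days') → 2013-08-11.
date('2013-07-27', '-2 months') → 2013-05-27.
Earlier of the two is 2013-05-27.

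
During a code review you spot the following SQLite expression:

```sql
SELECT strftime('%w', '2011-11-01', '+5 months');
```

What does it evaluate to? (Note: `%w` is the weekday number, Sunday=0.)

0

First apply '+5 months': 2011-11-01 → 2012-04-01.
2012-04-01 is a Sunday; with Sunday=0 that is 0.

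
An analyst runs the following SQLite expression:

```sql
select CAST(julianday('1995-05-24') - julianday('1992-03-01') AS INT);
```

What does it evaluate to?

30 days remain in March 1992 after the 1st (31 − 1).
Full months from April 1992 through April 1995 contribute their day counts.
Then 24 days into May 1995.
Total: 30 + 30 + 31 + 30 + 31 + 31 + 30 + 31 + 30 + 31 + 31 + 28 + 31 + 30 + 31 + 30 + 31 + 31 + 30 + 31 + 30 + 31 + 31 + 28 + 31 + 30 + 31 + 30 + 31 + 31 + 30 + 31 + 30 + 31 + 31 + 28 + 31 + 30 + 24 = 1179.

1179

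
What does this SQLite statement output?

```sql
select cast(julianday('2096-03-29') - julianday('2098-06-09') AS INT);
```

-802

2 days remain in March 2096 after the 29th (31 − 29).
Full months from April 2096 through May 2098 contribute their day counts.
Then 9 days into June 2098.
Total: 2 + 30 + 31 + 30 + 31 + 31 + 30 + 31 + 30 + 31 + 31 + 28 + 31 + 30 + 31 + 30 + 31 + 31 + 30 + 31 + 30 + 31 + 31 + 28 + 31 + 30 + 31 + 9 = 802.
The subtraction is earlier − later, so the result is −802 → -802.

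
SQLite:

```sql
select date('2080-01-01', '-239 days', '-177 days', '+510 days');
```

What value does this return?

Applying '-239 days' to 2080-01-01: counting 239 days back gives 2079-05-07.
Applying '-177 days' to 2079-05-07: counting 177 days back gives 2078-11-11.
Applying '+510 days' to 2078-11-11: counting 510 days forward gives 2080-04-04.

2080-04-04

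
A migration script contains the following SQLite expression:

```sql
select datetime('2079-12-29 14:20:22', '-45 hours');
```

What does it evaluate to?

2079-12-27 17:20:22

-45 hours from 2079-12-29 14:20:22 is 2079-12-27 17:20:22 (crosses midnight).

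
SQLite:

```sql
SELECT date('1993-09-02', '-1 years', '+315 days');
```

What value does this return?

Adding -1 year to 1993-09-02 gives 1992-09-02.
Applying '+315 days' to 1992-09-02: counting 315 days forward gives 1993-07-14.

1993-07-14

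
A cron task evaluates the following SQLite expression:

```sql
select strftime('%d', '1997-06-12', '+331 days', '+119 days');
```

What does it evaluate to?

First apply '+331 days', '+119 days': 1997-06-12 → 1998-09-05.
`%d` extracts the 2-digit day of month: 05.

05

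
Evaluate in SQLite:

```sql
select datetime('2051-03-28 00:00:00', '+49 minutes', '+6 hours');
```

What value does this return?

+49 minutes from 2051-03-28 00:00:00 is 2051-03-28 00:49:00.
+6 hours from 2051-03-28 00:49:00 is 2051-03-28 06:49:00.

2051-03-28 06:49:00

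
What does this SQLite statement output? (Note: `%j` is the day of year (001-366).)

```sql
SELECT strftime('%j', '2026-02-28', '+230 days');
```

289

First apply '+230 days': 2026-02-28 → 2026-10-16.
Day-of-year for 2026-10-16: days since 2026-01-01 inclusive = 289, zero-padded to 289.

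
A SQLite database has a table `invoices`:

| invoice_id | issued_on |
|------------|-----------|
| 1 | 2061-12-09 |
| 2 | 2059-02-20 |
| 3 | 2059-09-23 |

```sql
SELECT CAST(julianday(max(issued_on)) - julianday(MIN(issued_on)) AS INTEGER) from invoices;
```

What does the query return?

1023

MIN = 2059-02-20, MAX = 2061-12-09.
8 days remain in February 2059 after the 20th (28 − 20).
Full months from March 2059 through November 2061 contribute their day counts.
Then 9 days into December 2061.
Total: 8 + 31 + 30 + 31 + 30 + 31 + 31 + 30 + 31 + 30 + 31 + 31 + 29 + 31 + 30 + 31 + 30 + 31 + 31 + 30 + 31 + 30 + 31 + 31 + 28 + 31 + 30 + 31 + 30 + 31 + 31 + 30 + 31 + 30 + 9 = 1023.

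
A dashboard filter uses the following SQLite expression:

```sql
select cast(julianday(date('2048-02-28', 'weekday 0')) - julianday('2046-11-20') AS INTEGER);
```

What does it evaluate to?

467

`weekday 0` advances to the next Sunday; 2048-02-28 is a Friday, so it moves forward to 2048-03-01.
10 days remain in November 2046 after the 20th (30 − 20).
Full months from December 2046 through February 2048 contribute their day counts.
Then 1 day into March 2048.
Total: 10 + 31 + 31 + 28 + 31 + 30 + 31 + 30 + 31 + 31 + 30 + 31 + 30 + 31 + 31 + 29 + 1 = 467.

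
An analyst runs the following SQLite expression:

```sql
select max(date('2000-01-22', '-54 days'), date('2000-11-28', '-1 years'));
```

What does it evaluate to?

1999-11-29

date('2000-01-22', '-54 days') → 1999-11-29.
date('2000-11-28', '-1 years') → 1999-11-28.
Later of the two is 1999-11-29.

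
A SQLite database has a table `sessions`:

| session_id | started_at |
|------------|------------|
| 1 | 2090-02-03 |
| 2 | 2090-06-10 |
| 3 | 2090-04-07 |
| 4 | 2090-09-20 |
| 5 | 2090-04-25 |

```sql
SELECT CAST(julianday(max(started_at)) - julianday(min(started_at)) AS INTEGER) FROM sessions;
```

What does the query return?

MIN = 2090-02-03, MAX = 2090-09-20.
25 days remain in February 2090 after the 3rd (28 − 3).
Full months from March 2090 through August 2090 contribute their day counts.
Then 20 days into September 2090.
Total: 25 + 31 + 30 + 31 + 30 + 31 + 31 + 20 = 229.

229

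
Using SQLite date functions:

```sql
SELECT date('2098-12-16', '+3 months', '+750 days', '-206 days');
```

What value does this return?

Adding +3 months to 2098-12-16 gives 2099-03-16.
Applying '+750 days' to 2099-03-16: counting 750 days forward gives 2101-04-05.
Applying '-206 days' to 2101-04-05: counting 206 days back gives 2100-09-11.

2100-09-11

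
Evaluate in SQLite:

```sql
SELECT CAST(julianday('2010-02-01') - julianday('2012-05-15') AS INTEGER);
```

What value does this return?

-834

27 days remain in February 2010 after the 1st (28 − 1).
Full months from March 2010 through April 2012 contribute their day counts.
Then 15 days into May 2012.
Total: 27 + 31 + 30 + 31 + 30 + 31 + 31 + 30 + 31 + 30 + 31 + 31 + 28 + 31 + 30 + 31 + 30 + 31 + 31 + 30 + 31 + 30 + 31 + 31 + 29 + 31 + 30 + 15 = 834.
The subtraction is earlier − later, so the result is −834 → -834.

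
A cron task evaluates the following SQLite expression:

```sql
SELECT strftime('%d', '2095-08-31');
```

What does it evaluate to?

31

`%d` extracts the 2-digit day of month: 31.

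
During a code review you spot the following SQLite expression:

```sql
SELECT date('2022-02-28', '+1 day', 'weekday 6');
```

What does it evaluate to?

2022-03-05

February 2022 has 28 days; 0 remain after the 28th, so 1 days reach 2022-03-01.
`weekday 6` advances to the next Saturday; 2022-03-01 is a Tuesday, so it moves forward to 2022-03-05.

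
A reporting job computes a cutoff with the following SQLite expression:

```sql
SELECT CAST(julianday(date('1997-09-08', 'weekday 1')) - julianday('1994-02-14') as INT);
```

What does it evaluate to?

1302

`weekday 1` advances to the next Monday; 1997-09-08 is already a Monday, so it stays at 1997-09-08.
14 days remain in February 1994 after the 14th (28 − 14).
Full months from March 1994 through August 1997 contribute their day counts.
Then 8 days into September 1997.
Total: 14 + 31 + 30 + 31 + 30 + 31 + 31 + 30 + 31 + 30 + 31 + 31 + 28 + 31 + 30 + 31 + 30 + 31 + 31 + 30 + 31 + 30 + 31 + 31 + 29 + 31 + 30 + 31 + 30 + 31 + 31 + 30 + 31 + 30 + 31 + 31 + 28 + 31 + 30 + 31 + 30 + 31 + 31 + 8 = 1302.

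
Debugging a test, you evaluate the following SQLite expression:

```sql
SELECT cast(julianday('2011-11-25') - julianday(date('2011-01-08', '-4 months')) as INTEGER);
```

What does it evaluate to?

Adding -4 months to 2011-01-08 gives 2010-09-08.
22 days remain in September 2010 after the 8th (30 − 8).
Full months from October 2010 through October 2011 contribute their day counts.
Then 25 days into November 2011.
Total: 22 + 31 + 30 + 31 + 31 + 28 + 31 + 30 + 31 + 30 + 31 + 31 + 30 + 31 + 25 = 443.

443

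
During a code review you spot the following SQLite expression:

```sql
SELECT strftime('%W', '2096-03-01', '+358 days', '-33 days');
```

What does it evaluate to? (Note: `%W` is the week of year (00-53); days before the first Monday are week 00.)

First apply '+358 days', '-33 days': 2096-03-01 → 2097-01-20.
2097-01-20 is a Sunday. SQLite's %W counts Mondays since the year started; the result is 02.

02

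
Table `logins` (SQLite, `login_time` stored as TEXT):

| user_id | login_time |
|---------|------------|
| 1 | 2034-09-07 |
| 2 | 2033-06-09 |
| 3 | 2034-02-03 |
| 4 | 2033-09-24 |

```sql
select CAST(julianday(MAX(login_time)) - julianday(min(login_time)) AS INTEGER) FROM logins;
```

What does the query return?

MIN = 2033-06-09, MAX = 2034-09-07.
21 days remain in June 2033 after the 9th (30 − 9).
Full months from July 2033 through August 2034 contribute their day counts.
Then 7 days into September 2034.
Total: 21 + 31 + 31 + 30 + 31 + 30 + 31 + 31 + 28 + 31 + 30 + 31 + 30 + 31 + 31 + 7 = 455.

455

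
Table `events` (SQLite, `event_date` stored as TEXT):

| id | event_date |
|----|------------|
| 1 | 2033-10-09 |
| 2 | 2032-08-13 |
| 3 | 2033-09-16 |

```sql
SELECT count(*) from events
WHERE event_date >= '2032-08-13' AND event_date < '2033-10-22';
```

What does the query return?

Rows in [2032-08-13, 2033-10-22): 2033-10-09, 2032-08-13, 2033-09-16 → 3 rows.

3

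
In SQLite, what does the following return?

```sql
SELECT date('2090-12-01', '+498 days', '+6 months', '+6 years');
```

Applying '+498 days' to 2090-12-01: counting 498 days forward gives 2092-04-12.
Adding +6 months to 2092-04-12 gives 2092-10-12.
Adding +6 years to 2092-10-12 gives 2098-10-12.

2098-10-12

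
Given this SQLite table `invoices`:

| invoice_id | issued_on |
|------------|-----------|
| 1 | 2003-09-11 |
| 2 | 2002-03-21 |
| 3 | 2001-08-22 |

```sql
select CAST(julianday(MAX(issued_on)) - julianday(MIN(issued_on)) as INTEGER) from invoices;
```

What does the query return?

750

MIN = 2001-08-22, MAX = 2003-09-11.
9 days remain in August 2001 after the 22nd (31 − 22).
Full months from September 2001 through August 2003 contribute their day counts.
Then 11 days into September 2003.
Total: 9 + 30 + 31 + 30 + 31 + 31 + 28 + 31 + 30 + 31 + 30 + 31 + 31 + 30 + 31 + 30 + 31 + 31 + 28 + 31 + 30 + 31 + 30 + 31 + 31 + 11 = 750.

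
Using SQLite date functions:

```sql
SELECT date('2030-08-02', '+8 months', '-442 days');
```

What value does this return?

Adding +8 months to 2030-08-02 gives 2031-04-02.
Applying '-442 days' to 2031-04-02: counting 442 days back gives 2030-01-15.

2030-01-15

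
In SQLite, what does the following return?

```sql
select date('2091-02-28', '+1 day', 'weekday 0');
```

2091-03-04

February 2091 has 28 days; 0 remain after the 28th, so 1 days reach 2091-03-01.
`weekday 0` advances to the next Sunday; 2091-03-01 is a Thursday, so it moves forward to 2091-03-04.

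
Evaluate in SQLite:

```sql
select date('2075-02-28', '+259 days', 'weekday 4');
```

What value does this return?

2075-11-14

Applying '+259 days' to 2075-02-28: counting 259 days forward gives 2075-11-14.
`weekday 4` advances to the next Thursday; 2075-11-14 is already a Thursday, so it stays at 2075-11-14.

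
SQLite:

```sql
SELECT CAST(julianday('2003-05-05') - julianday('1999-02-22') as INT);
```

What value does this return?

1533

6 days remain in February 1999 after the 22nd (28 − 22).
Full months from March 1999 through April 2003 contribute their day counts.
Then 5 days into May 2003.
Total: 6 + 31 + 30 + 31 + 30 + 31 + 31 + 30 + 31 + 30 + 31 + 31 + 29 + 31 + 30 + 31 + 30 + 31 + 31 + 30 + 31 + 30 + 31 + 31 + 28 + 31 + 30 + 31 + 30 + 31 + 31 + 30 + 31 + 30 + 31 + 31 + 28 + 31 + 30 + 31 + 30 + 31 + 31 + 30 + 31 + 30 + 31 + 31 + 28 + 31 + 30 + 5 = 1533.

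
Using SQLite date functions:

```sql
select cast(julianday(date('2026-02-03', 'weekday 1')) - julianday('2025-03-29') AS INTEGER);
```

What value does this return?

317

`weekday 1` advances to the next Monday; 2026-02-03 is a Tuesday, so it moves forward to 2026-02-09.
2 days remain in March 2025 after the 29th (31 − 29).
Full months from April 2025 through January 2026 contribute their day counts.
Then 9 days into February 2026.
Total: 2 + 30 + 31 + 30 + 31 + 31 + 30 + 31 + 30 + 31 + 31 + 9 = 317.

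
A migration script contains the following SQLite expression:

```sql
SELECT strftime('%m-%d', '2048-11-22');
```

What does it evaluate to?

`%m-%d` extracts the month-day: 11-22.

11-22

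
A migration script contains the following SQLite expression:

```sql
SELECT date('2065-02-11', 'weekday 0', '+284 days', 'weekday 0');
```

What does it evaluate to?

`weekday 0` advances to the next Sunday; 2065-02-11 is a Wednesday, so it moves forward to 2065-02-15.
Applying '+284 days' to 2065-02-15: counting 284 days forward gives 2065-11-26.
`weekday 0` advances to the next Sunday; 2065-11-26 is a Thursday, so it moves forward to 2065-11-29.

2065-11-29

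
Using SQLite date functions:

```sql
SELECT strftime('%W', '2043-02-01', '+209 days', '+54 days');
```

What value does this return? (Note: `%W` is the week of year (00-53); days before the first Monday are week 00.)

42

First apply '+209 days', '+54 days': 2043-02-01 → 2043-10-22.
2043-10-22 is a Thursday. SQLite's %W counts Mondays since the year started; the result is 42.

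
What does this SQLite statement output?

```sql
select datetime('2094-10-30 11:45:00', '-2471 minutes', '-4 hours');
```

2471 minutes = 41h 11m; -2471 minutes from 2094-10-30 11:45:00 is 2094-10-28 18:34:00 (crosses midnight).
-4 hours from 2094-10-28 18:34:00 is 2094-10-28 14:34:00.

2094-10-28 14:34:00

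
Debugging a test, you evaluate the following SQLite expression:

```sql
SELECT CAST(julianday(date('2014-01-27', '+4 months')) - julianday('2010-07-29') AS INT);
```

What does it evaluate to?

Adding +4 months to 2014-01-27 gives 2014-05-27.
2 days remain in July 2010 after the 29th (31 − 29).
Full months from August 2010 through April 2014 contribute their day counts.
Then 27 days into May 2014.
Total: 2 + 31 + 30 + 31 + 30 + 31 + 31 + 28 + 31 + 30 + 31 + 30 + 31 + 31 + 30 + 31 + 30 + 31 + 31 + 29 + 31 + 30 + 31 + 30 + 31 + 31 + 30 + 31 + 30 + 31 + 31 + 28 + 31 + 30 + 31 + 30 + 31 + 31 + 30 + 31 + 30 + 31 + 31 + 28 + 31 + 30 + 27 = 1398.

1398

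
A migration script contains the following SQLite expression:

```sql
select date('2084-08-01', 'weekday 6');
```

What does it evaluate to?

2084-08-05

`weekday 6` advances to the next Saturday; 2084-08-01 is a Tuesday, so it moves forward to 2084-08-05.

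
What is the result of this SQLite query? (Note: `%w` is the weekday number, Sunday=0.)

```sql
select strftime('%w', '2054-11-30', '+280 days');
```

1

First apply '+280 days': 2054-11-30 → 2055-09-06.
2055-09-06 is a Monday; with Sunday=0 that is 1.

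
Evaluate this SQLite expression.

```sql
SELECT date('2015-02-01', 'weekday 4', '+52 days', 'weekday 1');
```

2015-03-30

`weekday 4` advances to the next Thursday; 2015-02-01 is a Sunday, so it moves forward to 2015-02-05.
Applying '+52 days' to 2015-02-05: counting 52 days forward gives 2015-03-29.
`weekday 1` advances to the next Monday; 2015-03-29 is a Sunday, so it moves forward to 2015-03-30.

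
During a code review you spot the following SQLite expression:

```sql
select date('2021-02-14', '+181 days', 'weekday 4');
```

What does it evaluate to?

Applying '+181 days' to 2021-02-14: counting 181 days forward gives 2021-08-14.
`weekday 4` advances to the next Thursday; 2021-08-14 is a Saturday, so it moves forward to 2021-08-19.

2021-08-19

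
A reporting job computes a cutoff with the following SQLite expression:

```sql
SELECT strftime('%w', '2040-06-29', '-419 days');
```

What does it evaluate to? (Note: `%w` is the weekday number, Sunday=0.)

First apply '-419 days': 2040-06-29 → 2039-05-07.
2039-05-07 is a Saturday; with Sunday=0 that is 6.

6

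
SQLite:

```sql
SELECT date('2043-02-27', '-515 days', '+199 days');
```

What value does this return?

2042-04-17

Applying '-515 days' to 2043-02-27: counting 515 days back gives 2041-09-30.
Applying '+199 days' to 2041-09-30: counting 199 days forward gives 2042-04-17.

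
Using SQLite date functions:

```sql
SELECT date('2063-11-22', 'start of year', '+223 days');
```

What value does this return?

2063-08-12

`start of year` rewinds 2063-11-22 to 2063-01-01.
Applying '+223 days' to 2063-01-01: counting 223 days forward gives 2063-08-12.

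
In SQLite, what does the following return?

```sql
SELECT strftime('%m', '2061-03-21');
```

`%m` extracts the 2-digit month (01-12): 03.

03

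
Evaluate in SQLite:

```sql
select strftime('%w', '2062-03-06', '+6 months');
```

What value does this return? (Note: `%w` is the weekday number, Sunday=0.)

First apply '+6 months': 2062-03-06 → 2062-09-06.
2062-09-06 is a Wednesday; with Sunday=0 that is 3.

3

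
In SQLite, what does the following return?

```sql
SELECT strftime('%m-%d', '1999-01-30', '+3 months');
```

04-30

First apply '+3 months': 1999-01-30 → 1999-04-30.
`%m-%d` extracts the month-day: 04-30.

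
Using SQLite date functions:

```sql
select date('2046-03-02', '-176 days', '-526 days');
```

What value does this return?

Applying '-176 days' to 2046-03-02: counting 176 days back gives 2045-09-07.
Applying '-526 days' to 2045-09-07: counting 526 days back gives 2044-03-30.

2044-03-30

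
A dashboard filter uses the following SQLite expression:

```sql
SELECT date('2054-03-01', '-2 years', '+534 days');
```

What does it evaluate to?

2053-08-17

Adding -2 years to 2054-03-01 gives 2052-03-01.
Applying '+534 days' to 2052-03-01: counting 534 days forward gives 2053-08-17.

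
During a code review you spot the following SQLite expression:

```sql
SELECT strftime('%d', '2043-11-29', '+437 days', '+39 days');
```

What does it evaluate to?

19

First apply '+437 days', '+39 days': 2043-11-29 → 2045-03-19.
`%d` extracts the 2-digit day of month: 19.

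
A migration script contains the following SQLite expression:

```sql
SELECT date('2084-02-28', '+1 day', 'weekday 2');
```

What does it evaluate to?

Advancing 1 more day within February lands on 2084-02-29.
`weekday 2` advances to the next Tuesday; 2084-02-29 is already a Tuesday, so it stays at 2084-02-29.

2084-02-29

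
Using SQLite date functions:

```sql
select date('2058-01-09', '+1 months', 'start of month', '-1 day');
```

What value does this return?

Adding +1 month to 2058-01-09 gives 2058-02-09.
`start of month` rewinds 2058-02-09 to 2058-02-01.
Going back 1 day from 2058-02-01 reaches 2058-01-31 (last day of January, 31 days).

2058-01-31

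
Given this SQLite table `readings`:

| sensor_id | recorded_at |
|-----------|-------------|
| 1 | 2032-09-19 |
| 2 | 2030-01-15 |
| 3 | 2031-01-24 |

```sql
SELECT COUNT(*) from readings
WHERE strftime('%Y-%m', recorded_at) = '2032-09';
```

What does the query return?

Rows with year-month 2032-09: 2032-09-19 → 1.

1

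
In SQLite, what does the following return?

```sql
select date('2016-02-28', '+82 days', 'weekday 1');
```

2016-05-23

Applying '+82 days' to 2016-02-28: counting 82 days forward gives 2016-05-20.
`weekday 1` advances to the next Monday; 2016-05-20 is a Friday, so it moves forward to 2016-05-23.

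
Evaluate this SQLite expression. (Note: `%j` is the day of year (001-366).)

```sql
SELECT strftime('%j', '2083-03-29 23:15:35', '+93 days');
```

181

First apply '+93 days': 2083-03-29 23:15:35 → 2083-06-30 23:15:35.
Day-of-year for 2083-06-30: days since 2083-01-01 inclusive = 181, zero-padded to 181.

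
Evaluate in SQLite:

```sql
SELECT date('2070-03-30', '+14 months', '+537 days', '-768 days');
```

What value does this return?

Adding +14 months to 2070-03-30 gives 2071-05-30.
Applying '+537 days' to 2071-05-30: counting 537 days forward gives 2072-11-17.
Applying '-768 days' to 2072-11-17: counting 768 days back gives 2070-10-11.

2070-10-11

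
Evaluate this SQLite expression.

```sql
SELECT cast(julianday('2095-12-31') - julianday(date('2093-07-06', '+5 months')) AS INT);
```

Adding +5 months to 2093-07-06 gives 2093-12-06.
25 days remain in December 2093 after the 6th (31 − 6).
Full months from January 2094 through November 2095 contribute their day counts.
Then 31 days into December 2095.
Total: 25 + 31 + 28 + 31 + 30 + 31 + 30 + 31 + 31 + 30 + 31 + 30 + 31 + 31 + 28 + 31 + 30 + 31 + 30 + 31 + 31 + 30 + 31 + 30 + 31 = 755.

755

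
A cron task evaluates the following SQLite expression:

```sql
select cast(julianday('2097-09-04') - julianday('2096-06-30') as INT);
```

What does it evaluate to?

0 days remain in June 2096 after the 30th (30 − 30).
Full months from July 2096 through August 2097 contribute their day counts.
Then 4 days into September 2097.
Total: 0 + 31 + 31 + 30 + 31 + 30 + 31 + 31 + 28 + 31 + 30 + 31 + 30 + 31 + 31 + 4 = 431.

431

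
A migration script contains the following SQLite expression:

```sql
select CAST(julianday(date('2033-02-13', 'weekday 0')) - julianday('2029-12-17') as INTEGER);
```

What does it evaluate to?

1154

`weekday 0` advances to the next Sunday; 2033-02-13 is already a Sunday, so it stays at 2033-02-13.
14 days remain in December 2029 after the 17th (31 − 17).
Full months from January 2030 through January 2033 contribute their day counts.
Then 13 days into February 2033.
Total: 14 + 31 + 28 + 31 + 30 + 31 + 30 + 31 + 31 + 30 + 31 + 30 + 31 + 31 + 28 + 31 + 30 + 31 + 30 + 31 + 31 + 30 + 31 + 30 + 31 + 31 + 29 + 31 + 30 + 31 + 30 + 31 + 31 + 30 + 31 + 30 + 31 + 31 + 13 = 1154.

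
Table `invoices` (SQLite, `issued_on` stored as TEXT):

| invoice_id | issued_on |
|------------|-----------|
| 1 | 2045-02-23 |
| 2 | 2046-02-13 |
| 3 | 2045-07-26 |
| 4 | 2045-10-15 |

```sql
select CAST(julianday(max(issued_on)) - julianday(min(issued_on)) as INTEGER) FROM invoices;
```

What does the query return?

355

MIN = 2045-02-23, MAX = 2046-02-13.
5 days remain in February 2045 after the 23rd (28 − 23).
Full months from March 2045 through January 2046 contribute their day counts.
Then 13 days into February 2046.
Total: 5 + 31 + 30 + 31 + 30 + 31 + 31 + 30 + 31 + 30 + 31 + 31 + 13 = 355.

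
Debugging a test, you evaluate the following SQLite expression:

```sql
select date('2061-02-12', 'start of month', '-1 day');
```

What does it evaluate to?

2061-01-31

`start of month` rewinds 2061-02-12 to 2061-02-01.
Going back 1 day from 2061-02-01 reaches 2061-01-31 (last day of January, 31 days).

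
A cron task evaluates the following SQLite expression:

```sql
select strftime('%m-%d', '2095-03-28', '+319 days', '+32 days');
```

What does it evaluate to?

First apply '+319 days', '+32 days': 2095-03-28 → 2096-03-13.
`%m-%d` extracts the month-day: 03-13.

03-13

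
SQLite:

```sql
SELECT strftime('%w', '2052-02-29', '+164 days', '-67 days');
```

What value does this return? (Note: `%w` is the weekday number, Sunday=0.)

3

First apply '+164 days', '-67 days': 2052-02-29 → 2052-06-05.
2052-06-05 is a Wednesday; with Sunday=0 that is 3.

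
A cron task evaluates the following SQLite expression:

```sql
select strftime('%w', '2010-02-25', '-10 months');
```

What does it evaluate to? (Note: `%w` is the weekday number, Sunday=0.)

6

First apply '-10 months': 2010-02-25 → 2009-04-25.
2009-04-25 is a Saturday; with Sunday=0 that is 6.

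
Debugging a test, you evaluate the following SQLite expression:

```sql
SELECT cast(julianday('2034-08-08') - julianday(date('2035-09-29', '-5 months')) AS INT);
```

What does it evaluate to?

Adding -5 months to 2035-09-29 gives 2035-04-29.
23 days remain in August 2034 after the 8th (31 − 8).
Full months from September 2034 through March 2035 contribute their day counts.
Then 29 days into April 2035.
Total: 23 + 30 + 31 + 30 + 31 + 31 + 28 + 31 + 29 = 264.
The subtraction is earlier − later, so the result is −264 → -264.

-264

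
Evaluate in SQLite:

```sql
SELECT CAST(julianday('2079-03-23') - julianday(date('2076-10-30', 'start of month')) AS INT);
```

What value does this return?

`start of month` rewinds 2076-10-30 to 2076-10-01.
30 days remain in October 2076 after the 1st (31 − 1).
Full months from November 2076 through February 2079 contribute their day counts.
Then 23 days into March 2079.
Total: 30 + 30 + 31 + 31 + 28 + 31 + 30 + 31 + 30 + 31 + 31 + 30 + 31 + 30 + 31 + 31 + 28 + 31 + 30 + 31 + 30 + 31 + 31 + 30 + 31 + 30 + 31 + 31 + 28 + 23 = 903.

903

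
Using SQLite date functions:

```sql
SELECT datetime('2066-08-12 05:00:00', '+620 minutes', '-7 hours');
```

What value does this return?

2066-08-12 08:20:00

620 minutes = 10h 20m; +620 minutes from 2066-08-12 05:00:00 is 2066-08-12 15:20:00.
-7 hours from 2066-08-12 15:20:00 is 2066-08-12 08:20:00.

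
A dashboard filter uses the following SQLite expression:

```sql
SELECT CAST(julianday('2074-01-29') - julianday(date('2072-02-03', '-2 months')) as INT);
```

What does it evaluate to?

Adding -2 months to 2072-02-03 gives 2071-12-03.
28 days remain in December 2071 after the 3rd (31 − 3).
Full months from January 2072 through December 2073 contribute their day counts.
Then 29 days into January 2074.
Total: 28 + 31 + 29 + 31 + 30 + 31 + 30 + 31 + 31 + 30 + 31 + 30 + 31 + 31 + 28 + 31 + 30 + 31 + 30 + 31 + 31 + 30 + 31 + 30 + 31 + 29 = 788.

788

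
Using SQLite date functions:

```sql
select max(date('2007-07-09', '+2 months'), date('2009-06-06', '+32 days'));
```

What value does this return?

date('2007-07-09', '+2 months') → 2007-09-09.
date('2009-06-06', '+32 days') → 2009-07-08.
Later of the two is 2009-07-08.

2009-07-08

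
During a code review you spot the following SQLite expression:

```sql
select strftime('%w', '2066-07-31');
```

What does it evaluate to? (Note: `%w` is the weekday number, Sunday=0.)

6

2066-07-31 is a Saturday; with Sunday=0 that is 6.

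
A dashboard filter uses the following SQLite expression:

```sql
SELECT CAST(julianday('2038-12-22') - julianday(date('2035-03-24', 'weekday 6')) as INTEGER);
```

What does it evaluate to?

`weekday 6` advances to the next Saturday; 2035-03-24 is already a Saturday, so it stays at 2035-03-24.
7 days remain in March 2035 after the 24th (31 − 24).
Full months from April 2035 through November 2038 contribute their day counts.
Then 22 days into December 2038.
Total: 7 + 30 + 31 + 30 + 31 + 31 + 30 + 31 + 30 + 31 + 31 + 29 + 31 + 30 + 31 + 30 + 31 + 31 + 30 + 31 + 30 + 31 + 31 + 28 + 31 + 30 + 31 + 30 + 31 + 31 + 30 + 31 + 30 + 31 + 31 + 28 + 31 + 30 + 31 + 30 + 31 + 31 + 30 + 31 + 30 + 22 = 1369.

1369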